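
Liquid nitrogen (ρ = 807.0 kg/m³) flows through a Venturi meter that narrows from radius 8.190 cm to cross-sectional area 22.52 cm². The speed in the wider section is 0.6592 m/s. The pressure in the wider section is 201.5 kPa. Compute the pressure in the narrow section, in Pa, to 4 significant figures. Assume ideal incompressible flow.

The volume flow rate is constant, so v₂ = (A₁/A₂)v₁ = (210.7/22.52)·0.6592 = 6.168 m/s.
The pipe is horizontal, so Bernoulli reduces to P₁ + ½ρv₁² = P₂ + ½ρv₂².
P₂ = P₁ − ½ρ(v₂² − v₁²) = 201500 − ½·807.0·(6.168² − 0.6592²) = 201500 − 15180 = 186300 Pa.

P₂ = 186300 Pa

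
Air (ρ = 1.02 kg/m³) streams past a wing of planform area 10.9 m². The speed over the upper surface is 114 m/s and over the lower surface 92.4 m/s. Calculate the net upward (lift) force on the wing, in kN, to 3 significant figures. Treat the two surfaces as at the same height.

F ≈ 24.8 kN

With equal heights on the two surfaces, Bernoulli gives P_lower − P_upper = ½ρ(v_upper² − v_lower²).
ΔP = ½·1.02·(114² − 92.4²) = 2270 Pa.
Lift = ΔP · A = 2270 × 10.9 = 24800 N.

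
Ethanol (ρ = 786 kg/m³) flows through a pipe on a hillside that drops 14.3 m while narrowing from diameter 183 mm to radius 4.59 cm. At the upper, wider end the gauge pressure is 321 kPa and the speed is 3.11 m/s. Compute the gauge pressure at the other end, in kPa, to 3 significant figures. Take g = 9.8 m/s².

The volume flow rate is constant, so v₂ = (A₁/A₂)v₁ = (263/66.2)·3.11 = 12.4 m/s.
Energy conservation along the streamline gives P₂ = P₁ − ½ρ(v₂² − v₁²) − ρg(h₂ − h₁).
P₂ = 321000 + ½·786·(3.11² − 12.4²) − 786·9.8·(−14.3) = 321000 + (-56200) − (-110000) = 375000 Pa.

P₂ ≈ 375 kPa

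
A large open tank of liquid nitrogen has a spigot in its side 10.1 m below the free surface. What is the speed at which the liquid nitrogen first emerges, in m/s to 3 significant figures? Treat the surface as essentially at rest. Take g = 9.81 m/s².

v = 14.1 m/s

With the surface at rest and both surface and jet at atmospheric pressure, Bernoulli gives ρg h = ½ρv², so v = √(2gh) = √(2·9.81·10.1) = 14.1 m/s.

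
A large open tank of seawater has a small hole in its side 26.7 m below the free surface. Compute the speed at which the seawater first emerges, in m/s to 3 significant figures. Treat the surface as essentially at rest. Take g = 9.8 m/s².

v ≈ 22.9 m/s

Torricelli's result v = √(2gh) gives v = √(2·9.8·26.7) = 22.9 m/s.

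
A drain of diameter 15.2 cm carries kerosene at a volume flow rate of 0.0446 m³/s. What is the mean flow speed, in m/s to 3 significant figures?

Q = 0.0446 m³/s = 0.0446 m³/s.
v = Q/A = 0.0446 / 0.0181 = 2.46 m/s.

2.46 m/s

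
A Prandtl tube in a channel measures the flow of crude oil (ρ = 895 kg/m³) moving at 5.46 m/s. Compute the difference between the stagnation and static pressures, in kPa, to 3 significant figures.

At the stagnation point the flow is brought to rest, so Bernoulli gives P_stag − P_static = ½ρv².
ΔP = ½·895·5.46² = 13300 Pa.

13.3 kPa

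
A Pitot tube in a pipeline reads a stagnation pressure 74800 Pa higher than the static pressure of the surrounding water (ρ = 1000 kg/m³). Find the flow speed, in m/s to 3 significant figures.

v ≈ 12.2 m/s

Bernoulli between the free stream and the stagnation point: ½ρv² = P_stag − P_static.
v = √(2ΔP/ρ) = √(2·74800/1000) = 12.2 m/s.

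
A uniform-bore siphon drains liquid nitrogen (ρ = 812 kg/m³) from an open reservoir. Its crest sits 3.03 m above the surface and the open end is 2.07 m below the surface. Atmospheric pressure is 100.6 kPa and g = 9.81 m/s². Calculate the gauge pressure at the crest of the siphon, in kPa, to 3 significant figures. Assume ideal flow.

P_gauge = -40.6 kPa

From the surface to the outlet (both open to atmosphere, surface at rest): v = √(2g·h_out) = √(2·9.81·2.07) = 6.37 m/s.
With constant cross-section the crest speed equals v; applying Bernoulli from the surface up to the crest, P_top = P_atm − ½ρv² − ρg·h_top.
P_top = 100600 − ½·812·6.37² − 812·9.81·3.03 = 60000 Pa. So P_gauge = P_top − P_atm = -40600 Pa.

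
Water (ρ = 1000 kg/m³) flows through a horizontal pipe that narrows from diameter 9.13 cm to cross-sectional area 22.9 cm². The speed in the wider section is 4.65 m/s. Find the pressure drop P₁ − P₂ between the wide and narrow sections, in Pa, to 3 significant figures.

ΔP ≈ 77600 Pa

The volume flow rate is constant, so v₂ = (A₁/A₂)v₁ = (65.5/22.9)·4.65 = 13.3 m/s.
Along the horizontal streamline, P + ½ρv² is constant.
P₁ − P₂ = ½·1000·(13.3² − 4.65²) = ½·1000·155 = 77600 Pa.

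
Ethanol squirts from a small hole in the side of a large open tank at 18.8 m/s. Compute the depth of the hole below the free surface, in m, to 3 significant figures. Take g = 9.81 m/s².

18.0 m

Torricelli: v = √(2gh), so h = v²/(2g).
h = 18.8²/(2·9.81) = 353/19.62 = 18.0 m.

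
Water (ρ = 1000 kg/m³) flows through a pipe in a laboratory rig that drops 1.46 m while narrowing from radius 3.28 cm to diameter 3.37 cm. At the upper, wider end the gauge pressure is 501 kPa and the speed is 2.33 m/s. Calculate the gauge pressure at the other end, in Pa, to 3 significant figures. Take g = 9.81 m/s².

Mass conservation (A₁v₁ = A₂v₂) gives v₂ = 2.33 × 33.8/8.92 = 8.83 m/s.
Energy conservation along the streamline gives P₂ = P₁ − ½ρ(v₂² − v₁²) − ρg(h₂ − h₁).
P₂ = 501000 + ½·1000·(2.33² − 8.83²) − 1000·9.81·(−1.46) = 501000 + (-36300) − (-14300) = 479000 Pa.

479000 Pa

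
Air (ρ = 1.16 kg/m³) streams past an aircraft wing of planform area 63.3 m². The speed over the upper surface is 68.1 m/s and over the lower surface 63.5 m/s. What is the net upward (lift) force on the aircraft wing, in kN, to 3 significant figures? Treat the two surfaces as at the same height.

With equal heights on the two surfaces, Bernoulli gives P_lower − P_upper = ½ρ(v_upper² − v_lower²).
ΔP = ½·1.16·(68.1² − 63.5²) = 351 Pa.
Lift = ΔP · A = 351 × 63.3 = 22200 N.

F ≈ 22.2 kN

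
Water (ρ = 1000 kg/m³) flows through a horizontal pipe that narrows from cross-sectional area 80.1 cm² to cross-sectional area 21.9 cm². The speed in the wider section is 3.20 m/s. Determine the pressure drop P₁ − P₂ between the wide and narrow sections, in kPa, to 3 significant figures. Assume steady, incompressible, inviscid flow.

63.4 kPa

Continuity gives A₁v₁ = A₂v₂, so v₂ = (80.1 cm²)/(21.9 cm²) × 3.20 m/s = 11.7 m/s.
Along the horizontal streamline, P + ½ρv² is constant.
P₁ − P₂ = ½·1000·(11.7² − 3.20²) = ½·1000·127 = 63400 Pa.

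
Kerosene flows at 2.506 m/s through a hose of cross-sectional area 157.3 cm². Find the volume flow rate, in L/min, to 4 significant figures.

Q = A·v = 0.01573 m² × 2.506 m/s = 0.03942 m³/s.
Converting: 0.03942 m³/s × 60000 = 2365 L/min.

Q ≈ 2365 L/min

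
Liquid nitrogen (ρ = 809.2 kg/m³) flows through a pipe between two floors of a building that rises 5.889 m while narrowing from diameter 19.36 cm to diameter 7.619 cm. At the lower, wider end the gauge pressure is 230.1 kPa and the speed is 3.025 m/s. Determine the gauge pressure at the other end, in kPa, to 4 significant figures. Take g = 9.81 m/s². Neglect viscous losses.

P₂ = 32.70 kPa

By continuity, v₂ = v₁·A₁/A₂ = 3.025·(294.4/45.59) = 19.53 m/s.
Applying Bernoulli between the two ends and solving for P₂: P₂ = P₁ + ½ρ(v₁² − v₂²) − ρgΔh.
P₂ = 230100 + ½·809.2·(3.025² − 19.53²) − 809.2·9.81·(+5.889) = 230100 + (-150600) − (46750) = 32700 Pa.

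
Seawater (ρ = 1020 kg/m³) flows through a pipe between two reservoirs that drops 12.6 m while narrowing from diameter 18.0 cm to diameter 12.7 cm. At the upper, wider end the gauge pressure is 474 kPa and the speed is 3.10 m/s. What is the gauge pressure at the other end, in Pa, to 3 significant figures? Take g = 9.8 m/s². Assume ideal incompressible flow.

P₂ = 585000 Pa

The volume flow rate is constant, so v₂ = (A₁/A₂)v₁ = (254/127)·3.10 = 6.23 m/s.
Applying Bernoulli between the two ends and solving for P₂: P₂ = P₁ + ½ρ(v₁² − v₂²) − ρgΔh.
P₂ = 474000 + ½·1020·(3.10² − 6.23²) − 1020·9.8·(−12.6) = 474000 + (-14900) − (-126000) = 585000 Pa.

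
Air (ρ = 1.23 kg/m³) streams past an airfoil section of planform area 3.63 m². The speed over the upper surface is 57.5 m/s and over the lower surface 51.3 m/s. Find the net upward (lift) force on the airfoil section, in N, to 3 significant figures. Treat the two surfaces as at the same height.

With equal heights on the two surfaces, Bernoulli gives P_lower − P_upper = ½ρ(v_upper² − v_lower²).
ΔP = ½·1.23·(57.5² − 51.3²) = 415 Pa.
Lift = ΔP · A = 415 × 3.63 = 1510 N.

F ≈ 1510 N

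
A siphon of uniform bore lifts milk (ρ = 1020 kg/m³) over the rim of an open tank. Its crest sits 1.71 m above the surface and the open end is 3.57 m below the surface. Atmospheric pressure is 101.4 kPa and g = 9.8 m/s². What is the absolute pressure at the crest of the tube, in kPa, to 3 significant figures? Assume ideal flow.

Bernoulli surface→outlet gives ½v² = g·h_out, so v = √(2·9.8·3.57) = 8.36 m/s.
Continuity keeps v the same throughout the tube; from surface to crest, P_atm + 0 = P_top + ½ρv² + ρg·h_top.
P_top = 101400 − ½·1020·8.36² − 1020·9.8·1.71 = 48600 Pa.

48.6 kPa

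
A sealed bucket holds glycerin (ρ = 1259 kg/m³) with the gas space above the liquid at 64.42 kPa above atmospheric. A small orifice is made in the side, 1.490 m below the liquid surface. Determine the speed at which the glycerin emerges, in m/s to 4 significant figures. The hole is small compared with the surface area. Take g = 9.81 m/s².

Take point 1 at the surface (v₁ ≈ 0) and point 2 at the hole (at atmospheric pressure). Bernoulli: P₁ + ρg h = P_atm + ½ρv₂².
With P₁ − P_atm = 64420 Pa, v₂ = √(2gh + 2ΔP/ρ) = √(2·9.81·1.490 + 2·64420/1259) = 11.47 m/s.

v ≈ 11.47 m/s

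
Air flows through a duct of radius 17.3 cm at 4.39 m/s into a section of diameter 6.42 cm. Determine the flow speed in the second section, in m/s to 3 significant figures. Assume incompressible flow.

The volume flow rate is constant, so v₂ = (A₁/A₂)v₁ = (940/32.4)·4.39 = 128 m/s.

v₂ ≈ 128 m/s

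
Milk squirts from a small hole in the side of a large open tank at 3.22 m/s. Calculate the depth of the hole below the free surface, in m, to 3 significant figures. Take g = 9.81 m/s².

Inverting v = √(2gh) gives h = v² / 2g.
h = 3.22²/(2·9.81) = 10.4/19.62 = 0.528 m.

h = 0.528 m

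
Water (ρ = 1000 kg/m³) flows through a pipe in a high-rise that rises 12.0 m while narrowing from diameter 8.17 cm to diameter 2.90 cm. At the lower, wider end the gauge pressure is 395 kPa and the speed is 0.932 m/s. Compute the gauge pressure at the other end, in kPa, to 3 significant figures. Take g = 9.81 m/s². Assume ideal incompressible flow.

P₂ = 250 kPa

Mass conservation (A₁v₁ = A₂v₂) gives v₂ = 0.932 × 52.4/6.61 = 7.40 m/s.
Energy conservation along the streamline gives P₂ = P₁ − ½ρ(v₂² − v₁²) − ρg(h₂ − h₁).
P₂ = 395000 + ½·1000·(0.932² − 7.40²) − 1000·9.81·(+12.0) = 395000 + (-26900) − (118000) = 250000 Pa.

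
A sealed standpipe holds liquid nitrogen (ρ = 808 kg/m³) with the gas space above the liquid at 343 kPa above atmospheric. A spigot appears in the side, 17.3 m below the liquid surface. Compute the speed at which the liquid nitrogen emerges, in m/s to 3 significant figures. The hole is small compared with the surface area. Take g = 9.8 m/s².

Take point 1 at the surface (v₁ ≈ 0) and point 2 at the hole (at atmospheric pressure). Bernoulli: P₁ + ρg h = P_atm + ½ρv₂².
With P₁ − P_atm = 343000 Pa, v₂ = √(2gh + 2ΔP/ρ) = √(2·9.8·17.3 + 2·343000/808) = 34.5 m/s.

v ≈ 34.5 m/s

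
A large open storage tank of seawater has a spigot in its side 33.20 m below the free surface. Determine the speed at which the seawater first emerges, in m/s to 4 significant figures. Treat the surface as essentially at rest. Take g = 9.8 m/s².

v ≈ 25.51 m/s

Bernoulli from surface to hole (P equal, v_surface ≈ 0): v = √(2gh) = √(2×9.8×33.20) = 25.51 m/s.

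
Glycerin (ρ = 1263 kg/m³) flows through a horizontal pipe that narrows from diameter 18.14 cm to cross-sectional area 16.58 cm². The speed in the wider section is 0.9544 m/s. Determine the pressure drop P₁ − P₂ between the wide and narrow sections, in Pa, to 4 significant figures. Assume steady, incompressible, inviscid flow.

ΔP ≈ 139200 Pa

Mass conservation (A₁v₁ = A₂v₂) gives v₂ = 0.9544 × 258.4/16.58 = 14.88 m/s.
Bernoulli (h₁ = h₂): P₁ − P₂ = ½ρ(v₂² − v₁²).
P₁ − P₂ = ½·1263·(14.88² − 0.9544²) = ½·1263·220.4 = 139200 Pa.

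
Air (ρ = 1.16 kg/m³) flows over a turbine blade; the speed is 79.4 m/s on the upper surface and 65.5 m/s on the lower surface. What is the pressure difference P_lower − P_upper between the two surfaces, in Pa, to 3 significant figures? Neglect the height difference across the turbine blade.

ΔP ≈ 1170 Pa

The pressure is lower where the speed is higher: ΔP = ½ρ(v_up² − v_low²).
ΔP = ½·1.16·(79.4² − 65.5²) = 1170 Pa.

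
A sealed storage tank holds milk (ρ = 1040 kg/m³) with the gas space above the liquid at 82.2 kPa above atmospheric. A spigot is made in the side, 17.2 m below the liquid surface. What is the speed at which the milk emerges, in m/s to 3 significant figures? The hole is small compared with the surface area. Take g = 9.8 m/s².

v ≈ 22.3 m/s

Take point 1 at the surface (v₁ ≈ 0) and point 2 at the hole (at atmospheric pressure). Bernoulli: P₁ + ρg h = P_atm + ½ρv₂².
With P₁ − P_atm = 82200 Pa, v₂ = √(2gh + 2ΔP/ρ) = √(2·9.8·17.2 + 2·82200/1040) = 22.3 m/s.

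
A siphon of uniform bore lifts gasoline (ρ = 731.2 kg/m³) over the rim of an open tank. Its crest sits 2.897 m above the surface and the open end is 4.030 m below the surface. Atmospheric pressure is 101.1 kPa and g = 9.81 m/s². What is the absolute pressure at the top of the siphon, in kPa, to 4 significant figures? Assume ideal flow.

P_top ≈ 51.41 kPa

From the surface to the outlet (both open to atmosphere, surface at rest): v = √(2g·h_out) = √(2·9.81·4.030) = 8.892 m/s.
Continuity keeps v the same throughout the tube; from surface to crest, P_atm + 0 = P_top + ½ρv² + ρg·h_top.
P_top = 101100 − ½·731.2·8.892² − 731.2·9.81·2.897 = 51410 Pa.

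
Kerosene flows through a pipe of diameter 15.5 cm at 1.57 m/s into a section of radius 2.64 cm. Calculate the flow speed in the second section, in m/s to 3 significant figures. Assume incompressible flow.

The volume flow rate is constant, so v₂ = (A₁/A₂)v₁ = (189/21.9)·1.57 = 13.5 m/s.

v₂ = 13.5 m/s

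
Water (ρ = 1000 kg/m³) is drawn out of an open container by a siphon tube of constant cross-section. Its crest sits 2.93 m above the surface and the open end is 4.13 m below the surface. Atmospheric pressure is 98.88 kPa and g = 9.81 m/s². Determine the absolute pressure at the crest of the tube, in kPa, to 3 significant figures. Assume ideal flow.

Bernoulli surface→outlet gives ½v² = g·h_out, so v = √(2·9.81·4.13) = 9.00 m/s.
The bore is uniform, so the speed at the crest is the same v. Bernoulli surface→crest: P_atm = P_top + ½ρv² + ρg·h_top.
P_top = 98880 − ½·1000·9.00² − 1000·9.81·2.93 = 29600 Pa.

P_top = 29.6 kPa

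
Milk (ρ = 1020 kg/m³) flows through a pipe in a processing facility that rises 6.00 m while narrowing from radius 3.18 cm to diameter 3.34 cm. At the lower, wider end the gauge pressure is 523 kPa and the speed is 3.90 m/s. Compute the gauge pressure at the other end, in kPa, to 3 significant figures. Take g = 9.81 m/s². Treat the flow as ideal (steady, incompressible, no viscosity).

Continuity gives A₁v₁ = A₂v₂, so v₂ = (31.8 cm²)/(8.76 cm²) × 3.90 m/s = 14.1 m/s.
Bernoulli: P₁ + ½ρv₁² + ρg h₁ = P₂ + ½ρv₂² + ρg h₂, so P₂ = P₁ + ½ρ(v₁² − v₂²) − ρg(h₂ − h₁).
P₂ = 523000 + ½·1020·(3.90² − 14.1²) − 1020·9.81·(+6.00) = 523000 + (-94200) − (60000) = 369000 Pa.

P₂ = 369 kPa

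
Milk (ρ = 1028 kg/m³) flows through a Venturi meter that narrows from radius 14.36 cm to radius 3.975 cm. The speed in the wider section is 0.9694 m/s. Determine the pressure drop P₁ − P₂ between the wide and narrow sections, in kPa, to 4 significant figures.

ΔP = 81.79 kPa

By continuity, v₂ = v₁·A₁/A₂ = 0.9694·(647.8/49.64) = 12.65 m/s.
Along the horizontal streamline, P + ½ρv² is constant.
P₁ − P₂ = ½·1028·(12.65² − 0.9694²) = ½·1028·159.1 = 81790 Pa.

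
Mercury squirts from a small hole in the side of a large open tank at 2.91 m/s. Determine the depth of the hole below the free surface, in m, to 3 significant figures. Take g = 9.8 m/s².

Inverting v = √(2gh) gives h = v² / 2g.
h = 2.91²/(2·9.8) = 8.47/19.60 = 0.432 m.

h = 0.432 m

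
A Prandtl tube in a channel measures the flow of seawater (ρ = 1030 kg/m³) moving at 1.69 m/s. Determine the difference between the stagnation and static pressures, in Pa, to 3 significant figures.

ΔP ≈ 1470 Pa

At the stagnation point the flow is brought to rest, so Bernoulli gives P_stag − P_static = ½ρv².
ΔP = ½·1030·1.69² = 1470 Pa.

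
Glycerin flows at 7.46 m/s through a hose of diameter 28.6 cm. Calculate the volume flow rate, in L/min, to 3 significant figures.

28800 L/min

Q = A·v = 0.0642 m² × 7.46 m/s = 0.479 m³/s.
Converting: 0.479 m³/s × 60000 = 28800 L/min.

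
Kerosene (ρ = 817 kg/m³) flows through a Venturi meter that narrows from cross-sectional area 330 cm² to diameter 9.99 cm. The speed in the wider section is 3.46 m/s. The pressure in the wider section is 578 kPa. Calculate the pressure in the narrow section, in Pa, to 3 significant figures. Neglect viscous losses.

P₂ ≈ 496000 Pa

The volume flow rate is constant, so v₂ = (A₁/A₂)v₁ = (330/78.4)·3.46 = 14.6 m/s.
Bernoulli (h₁ = h₂): P₁ − P₂ = ½ρ(v₂² − v₁²).
P₂ = P₁ − ½ρ(v₂² − v₁²) = 578000 − ½·817·(14.6² − 3.46²) = 578000 − 81800 = 496000 Pa.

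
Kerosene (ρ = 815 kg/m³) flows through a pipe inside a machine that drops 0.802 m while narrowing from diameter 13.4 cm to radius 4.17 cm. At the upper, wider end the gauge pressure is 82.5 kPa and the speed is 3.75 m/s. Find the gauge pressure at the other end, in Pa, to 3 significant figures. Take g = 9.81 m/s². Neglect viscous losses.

P₂ = 56500 Pa

Continuity gives A₁v₁ = A₂v₂, so v₂ = (141 cm²)/(54.6 cm²) × 3.75 m/s = 9.68 m/s.
Applying Bernoulli between the two ends and solving for P₂: P₂ = P₁ + ½ρ(v₁² − v₂²) − ρgΔh.
P₂ = 82500 + ½·815·(3.75² − 9.68²) − 815·9.81·(−0.802) = 82500 + (-32500) − (-6410) = 56500 Pa.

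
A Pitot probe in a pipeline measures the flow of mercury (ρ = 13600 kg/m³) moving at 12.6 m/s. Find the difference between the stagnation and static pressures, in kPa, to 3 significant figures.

At the stagnation point the flow is brought to rest, so Bernoulli gives P_stag − P_static = ½ρv².
ΔP = ½·13600·12.6² = 1080000 Pa.

1080 kPa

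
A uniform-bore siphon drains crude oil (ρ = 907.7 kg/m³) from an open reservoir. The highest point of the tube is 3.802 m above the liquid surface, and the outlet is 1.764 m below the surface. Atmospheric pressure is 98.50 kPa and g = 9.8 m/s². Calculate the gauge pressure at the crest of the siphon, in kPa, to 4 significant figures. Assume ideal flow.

P_gauge ≈ -49.51 kPa

Bernoulli surface→outlet gives ½v² = g·h_out, so v = √(2·9.8·1.764) = 5.880 m/s.
The bore is uniform, so the speed at the crest is the same v. Bernoulli surface→crest: P_atm = P_top + ½ρv² + ρg·h_top.
P_top = 98500 − ½·907.7·5.880² − 907.7·9.8·3.802 = 48990 Pa. So P_gauge = P_top − P_atm = -49510 Pa.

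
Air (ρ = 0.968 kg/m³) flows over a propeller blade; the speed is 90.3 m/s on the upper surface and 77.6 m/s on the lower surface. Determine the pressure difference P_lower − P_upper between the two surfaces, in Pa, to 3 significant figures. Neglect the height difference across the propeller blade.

Bernoulli (same height): P_lower − P_upper = ½ρ(v_upper² − v_lower²).
ΔP = ½·0.968·(90.3² − 77.6²) = 1030 Pa.

ΔP ≈ 1030 Pa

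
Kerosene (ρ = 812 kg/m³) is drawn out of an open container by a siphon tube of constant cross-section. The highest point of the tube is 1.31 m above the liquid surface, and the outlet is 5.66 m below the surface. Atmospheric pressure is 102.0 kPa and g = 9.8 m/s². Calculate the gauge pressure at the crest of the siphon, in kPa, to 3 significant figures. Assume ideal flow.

-55.5 kPa

The outlet speed comes from Torricelli: v = √(2g·5.66) = 10.5 m/s.
Continuity keeps v the same throughout the tube; from surface to crest, P_atm + 0 = P_top + ½ρv² + ρg·h_top.
P_top = 102000 − ½·812·10.5² − 812·9.8·1.31 = 46500 Pa. So P_gauge = P_top − P_atm = -55500 Pa.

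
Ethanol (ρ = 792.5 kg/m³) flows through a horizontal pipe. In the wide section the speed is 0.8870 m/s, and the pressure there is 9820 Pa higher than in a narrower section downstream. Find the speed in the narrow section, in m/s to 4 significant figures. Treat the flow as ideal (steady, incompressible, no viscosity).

Along the level pipe P + ½ρv² is conserved, hence v₂² = v₁² + 2(P₁ − P₂)/ρ.
v₂ = √(0.8870² + 2·9820/792.5) = √(0.7868 + 24.78) = 5.057 m/s.

v₂ ≈ 5.057 m/s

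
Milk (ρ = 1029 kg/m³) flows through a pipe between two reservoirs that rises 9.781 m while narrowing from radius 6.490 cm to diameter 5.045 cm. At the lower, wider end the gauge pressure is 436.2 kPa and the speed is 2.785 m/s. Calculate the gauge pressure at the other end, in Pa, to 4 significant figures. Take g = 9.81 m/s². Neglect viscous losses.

P₂ ≈ 166600 Pa

Continuity gives A₁v₁ = A₂v₂, so v₂ = (132.3 cm²)/(19.99 cm²) × 2.785 m/s = 18.44 m/s.
Energy conservation along the streamline gives P₂ = P₁ − ½ρ(v₂² − v₁²) − ρg(h₂ − h₁).
P₂ = 436200 + ½·1029·(2.785² − 18.44²) − 1029·9.81·(+9.781) = 436200 + (-170900) − (98730) = 166600 Pa.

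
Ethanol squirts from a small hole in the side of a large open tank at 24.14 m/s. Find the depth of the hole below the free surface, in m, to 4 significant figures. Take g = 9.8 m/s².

29.73 m

Inverting v = √(2gh) gives h = v² / 2g.
h = 24.14²/(2·9.8) = 582.7/19.60 = 29.73 m.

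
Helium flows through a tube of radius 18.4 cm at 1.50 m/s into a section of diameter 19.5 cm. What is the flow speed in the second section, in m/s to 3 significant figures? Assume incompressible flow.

Mass conservation (A₁v₁ = A₂v₂) gives v₂ = 1.50 × 1060/299 = 5.34 m/s.

v₂ ≈ 5.34 m/s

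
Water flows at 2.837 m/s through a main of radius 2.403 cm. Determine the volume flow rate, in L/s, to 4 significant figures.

Q ≈ 5.147 L/s

Q = A·v = 0.001814 m² × 2.837 m/s = 0.005147 m³/s.
Converting: 0.005147 m³/s × 1000 = 5.147 L/s.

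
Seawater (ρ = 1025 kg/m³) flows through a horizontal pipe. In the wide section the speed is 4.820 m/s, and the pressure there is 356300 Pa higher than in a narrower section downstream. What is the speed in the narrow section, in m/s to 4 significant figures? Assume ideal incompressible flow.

With h₁ = h₂, rearranging Bernoulli gives v₂ = √(v₁² + 2ΔP/ρ).
v₂ = √(4.820² + 2·356300/1025) = √(23.23 + 695.2) = 26.80 m/s.

v₂ ≈ 26.80 m/s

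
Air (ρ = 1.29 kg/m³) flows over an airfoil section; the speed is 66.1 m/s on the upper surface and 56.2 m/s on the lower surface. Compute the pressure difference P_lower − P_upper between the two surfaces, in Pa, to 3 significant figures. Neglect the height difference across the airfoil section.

ΔP ≈ 781 Pa

Bernoulli (same height): P_lower − P_upper = ½ρ(v_upper² − v_lower²).
ΔP = ½·1.29·(66.1² − 56.2²) = 781 Pa.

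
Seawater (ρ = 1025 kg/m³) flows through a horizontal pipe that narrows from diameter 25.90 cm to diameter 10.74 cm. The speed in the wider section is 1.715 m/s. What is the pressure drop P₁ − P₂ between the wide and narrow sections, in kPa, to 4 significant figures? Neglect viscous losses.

ΔP ≈ 49.47 kPa

Continuity gives A₁v₁ = A₂v₂, so v₂ = (526.9 cm²)/(90.59 cm²) × 1.715 m/s = 9.974 m/s.
With no height change, Bernoulli's equation is P₁ + ½ρv₁² = P₂ + ½ρv₂².
P₁ − P₂ = ½·1025·(9.974² − 1.715²) = ½·1025·96.53 = 49470 Pa.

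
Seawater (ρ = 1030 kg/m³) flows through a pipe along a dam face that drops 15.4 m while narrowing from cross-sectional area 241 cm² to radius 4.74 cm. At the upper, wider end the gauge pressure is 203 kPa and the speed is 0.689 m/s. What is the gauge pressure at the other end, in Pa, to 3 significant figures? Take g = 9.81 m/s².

P₂ ≈ 356000 Pa

By continuity, v₂ = v₁·A₁/A₂ = 0.689·(241/70.6) = 2.35 m/s.
Applying Bernoulli between the two ends and solving for P₂: P₂ = P₁ + ½ρ(v₁² − v₂²) − ρgΔh.
P₂ = 203000 + ½·1030·(0.689² − 2.35²) − 1030·9.81·(−15.4) = 203000 + (-2610) − (-156000) = 356000 Pa.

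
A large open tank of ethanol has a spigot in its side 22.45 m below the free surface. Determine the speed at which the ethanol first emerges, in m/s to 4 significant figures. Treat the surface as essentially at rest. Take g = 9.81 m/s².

With the surface at rest and both surface and jet at atmospheric pressure, Bernoulli gives ρg h = ½ρv², so v = √(2gh) = √(2·9.81·22.45) = 20.99 m/s.

20.99 m/s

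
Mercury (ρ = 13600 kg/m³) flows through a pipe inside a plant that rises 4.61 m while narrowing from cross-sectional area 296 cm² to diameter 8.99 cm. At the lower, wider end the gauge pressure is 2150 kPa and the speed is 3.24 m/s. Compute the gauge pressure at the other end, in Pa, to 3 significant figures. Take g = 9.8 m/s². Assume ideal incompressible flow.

P₂ ≈ 54700 Pa

Mass conservation (A₁v₁ = A₂v₂) gives v₂ = 3.24 × 296/63.5 = 15.1 m/s.
Energy conservation along the streamline gives P₂ = P₁ − ½ρ(v₂² − v₁²) − ρg(h₂ − h₁).
P₂ = 2150000 + ½·13600·(3.24² − 15.1²) − 13600·9.8·(+4.61) = 2150000 + (-1480000) − (614000) = 54700 Pa.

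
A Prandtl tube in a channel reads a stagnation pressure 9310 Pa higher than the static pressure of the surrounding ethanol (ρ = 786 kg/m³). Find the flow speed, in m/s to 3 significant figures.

The dynamic pressure equals the rise in static pressure at the stagnation point: ΔP = ½ρv².
v = √(2ΔP/ρ) = √(2·9310/786) = 4.87 m/s.

v ≈ 4.87 m/s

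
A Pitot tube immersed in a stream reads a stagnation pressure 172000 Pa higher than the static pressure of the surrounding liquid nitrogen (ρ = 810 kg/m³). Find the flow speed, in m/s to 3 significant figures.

v = 20.6 m/s

At the stagnation point the flow is brought to rest, so Bernoulli gives P_stag − P_static = ½ρv².
v = √(2ΔP/ρ) = √(2·172000/810) = 20.6 m/s.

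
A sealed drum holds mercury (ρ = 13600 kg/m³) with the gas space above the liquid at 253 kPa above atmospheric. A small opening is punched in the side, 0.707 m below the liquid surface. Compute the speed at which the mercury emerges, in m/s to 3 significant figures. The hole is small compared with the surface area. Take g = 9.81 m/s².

Take point 1 at the surface (v₁ ≈ 0) and point 2 at the hole (at atmospheric pressure). Bernoulli: P₁ + ρg h = P_atm + ½ρv₂².
With P₁ − P_atm = 253000 Pa, v₂ = √(2gh + 2ΔP/ρ) = √(2·9.81·0.707 + 2·253000/13600) = 7.15 m/s.

7.15 m/s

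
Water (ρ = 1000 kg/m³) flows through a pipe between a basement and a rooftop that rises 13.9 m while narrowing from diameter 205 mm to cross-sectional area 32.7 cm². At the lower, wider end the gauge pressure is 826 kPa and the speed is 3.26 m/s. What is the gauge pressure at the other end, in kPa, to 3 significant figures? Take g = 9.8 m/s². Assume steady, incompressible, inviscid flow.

Continuity gives A₁v₁ = A₂v₂, so v₂ = (330 cm²)/(32.7 cm²) × 3.26 m/s = 32.9 m/s.
Bernoulli: P₁ + ½ρv₁² + ρg h₁ = P₂ + ½ρv₂² + ρg h₂, so P₂ = P₁ + ½ρ(v₁² − v₂²) − ρg(h₂ − h₁).
P₂ = 826000 + ½·1000·(3.26² − 32.9²) − 1000·9.8·(+13.9) = 826000 + (-536000) − (136000) = 154000 Pa.

P₂ = 154 kPa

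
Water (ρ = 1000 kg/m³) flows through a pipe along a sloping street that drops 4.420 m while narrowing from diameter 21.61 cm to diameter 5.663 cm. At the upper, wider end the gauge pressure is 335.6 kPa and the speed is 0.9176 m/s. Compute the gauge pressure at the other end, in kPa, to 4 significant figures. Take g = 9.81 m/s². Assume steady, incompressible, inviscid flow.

By continuity, v₂ = v₁·A₁/A₂ = 0.9176·(366.8/25.19) = 13.36 m/s.
Applying Bernoulli between the two ends and solving for P₂: P₂ = P₁ + ½ρ(v₁² − v₂²) − ρgΔh.
P₂ = 335600 + ½·1000·(0.9176² − 13.36²) − 1000·9.81·(−4.420) = 335600 + (-88850) − (-43360) = 290100 Pa.

P₂ ≈ 290.1 kPa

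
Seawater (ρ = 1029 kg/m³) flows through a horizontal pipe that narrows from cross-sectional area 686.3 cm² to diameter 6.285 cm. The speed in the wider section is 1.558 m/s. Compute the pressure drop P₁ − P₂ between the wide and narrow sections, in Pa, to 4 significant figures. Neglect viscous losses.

609900 Pa

Continuity gives A₁v₁ = A₂v₂, so v₂ = (686.3 cm²)/(31.02 cm²) × 1.558 m/s = 34.47 m/s.
With no height change, Bernoulli's equation is P₁ + ½ρv₁² = P₂ + ½ρv₂².
P₁ − P₂ = ½·1029·(34.47² − 1.558²) = ½·1029·1185 = 609900 Pa.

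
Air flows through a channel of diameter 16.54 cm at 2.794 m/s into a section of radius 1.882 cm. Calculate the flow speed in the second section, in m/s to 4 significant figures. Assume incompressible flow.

v₂ ≈ 53.95 m/s

By continuity, v₂ = v₁·A₁/A₂ = 2.794·(214.9/11.13) = 53.95 m/s.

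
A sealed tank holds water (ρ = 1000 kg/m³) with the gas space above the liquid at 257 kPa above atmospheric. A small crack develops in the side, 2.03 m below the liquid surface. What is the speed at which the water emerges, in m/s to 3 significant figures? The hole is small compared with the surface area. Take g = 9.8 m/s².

v = 23.5 m/s

Take point 1 at the surface (v₁ ≈ 0) and point 2 at the hole (at atmospheric pressure). Bernoulli: P₁ + ρg h = P_atm + ½ρv₂².
With P₁ − P_atm = 257000 Pa, v₂ = √(2gh + 2ΔP/ρ) = √(2·9.8·2.03 + 2·257000/1000) = 23.5 m/s.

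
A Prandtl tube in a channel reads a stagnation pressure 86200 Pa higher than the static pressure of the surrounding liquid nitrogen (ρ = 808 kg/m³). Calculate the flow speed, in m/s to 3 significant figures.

14.6 m/s

Bernoulli between the free stream and the stagnation point: ½ρv² = P_stag − P_static.
v = √(2ΔP/ρ) = √(2·86200/808) = 14.6 m/s.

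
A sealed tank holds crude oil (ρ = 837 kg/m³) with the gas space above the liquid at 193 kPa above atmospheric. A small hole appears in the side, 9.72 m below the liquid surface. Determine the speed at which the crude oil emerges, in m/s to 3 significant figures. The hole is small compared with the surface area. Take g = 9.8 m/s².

Take point 1 at the surface (v₁ ≈ 0) and point 2 at the hole (at atmospheric pressure). Bernoulli: P₁ + ρg h = P_atm + ½ρv₂².
With P₁ − P_atm = 193000 Pa, v₂ = √(2gh + 2ΔP/ρ) = √(2·9.8·9.72 + 2·193000/837) = 25.5 m/s.

v = 25.5 m/s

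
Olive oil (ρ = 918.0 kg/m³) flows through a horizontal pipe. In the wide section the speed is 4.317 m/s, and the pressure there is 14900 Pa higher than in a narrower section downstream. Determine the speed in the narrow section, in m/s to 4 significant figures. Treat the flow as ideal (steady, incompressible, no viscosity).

With h₁ = h₂, rearranging Bernoulli gives v₂ = √(v₁² + 2ΔP/ρ).
v₂ = √(4.317² + 2·14900/918.0) = √(18.64 + 32.46) = 7.148 m/s.

v₂ ≈ 7.148 m/s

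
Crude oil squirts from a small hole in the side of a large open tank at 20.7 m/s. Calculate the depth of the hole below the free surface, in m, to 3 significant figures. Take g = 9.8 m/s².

21.9 m

For a small hole in a large open tank, ½v² = gh, giving h = v²/(2g).
h = 20.7²/(2·9.8) = 428/19.60 = 21.9 m.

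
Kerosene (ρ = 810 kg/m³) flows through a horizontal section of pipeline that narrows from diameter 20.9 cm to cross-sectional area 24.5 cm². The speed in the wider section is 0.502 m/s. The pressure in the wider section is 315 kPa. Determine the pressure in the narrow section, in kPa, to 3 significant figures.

The volume flow rate is constant, so v₂ = (A₁/A₂)v₁ = (343/24.5)·0.502 = 7.03 m/s.
The pipe is horizontal, so Bernoulli reduces to P₁ + ½ρv₁² = P₂ + ½ρv₂².
P₂ = P₁ − ½ρ(v₂² − v₁²) = 315000 − ½·810·(7.03² − 0.502²) = 315000 − 19900 = 295000 Pa.

P₂ ≈ 295 kPa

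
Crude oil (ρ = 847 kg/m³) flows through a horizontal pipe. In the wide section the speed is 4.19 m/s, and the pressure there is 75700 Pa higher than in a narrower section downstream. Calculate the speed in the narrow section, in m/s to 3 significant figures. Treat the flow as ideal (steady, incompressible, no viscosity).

Horizontal Bernoulli: P₁ + ½ρv₁² = P₂ + ½ρv₂², so v₂² = v₁² + 2(P₁ − P₂)/ρ.
v₂ = √(4.19² + 2·75700/847) = √(17.6 + 179) = 14.0 m/s.

14.0 m/s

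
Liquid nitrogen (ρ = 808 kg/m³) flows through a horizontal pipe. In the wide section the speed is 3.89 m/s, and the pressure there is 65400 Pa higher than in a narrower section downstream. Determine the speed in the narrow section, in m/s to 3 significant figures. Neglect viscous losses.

With h₁ = h₂, rearranging Bernoulli gives v₂ = √(v₁² + 2ΔP/ρ).
v₂ = √(3.89² + 2·65400/808) = √(15.1 + 162) = 13.3 m/s.

13.3 m/s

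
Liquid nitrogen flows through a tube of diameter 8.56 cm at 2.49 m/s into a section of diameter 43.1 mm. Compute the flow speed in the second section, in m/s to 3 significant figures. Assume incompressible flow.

Continuity gives A₁v₁ = A₂v₂, so v₂ = (57.5 cm²)/(14.6 cm²) × 2.49 m/s = 9.82 m/s.

v₂ ≈ 9.82 m/s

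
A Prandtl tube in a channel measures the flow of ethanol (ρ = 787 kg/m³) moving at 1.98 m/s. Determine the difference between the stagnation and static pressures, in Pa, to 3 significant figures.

The dynamic pressure equals the rise in static pressure at the stagnation point: ΔP = ½ρv².
ΔP = ½·787·1.98² = 1540 Pa.

1540 Pa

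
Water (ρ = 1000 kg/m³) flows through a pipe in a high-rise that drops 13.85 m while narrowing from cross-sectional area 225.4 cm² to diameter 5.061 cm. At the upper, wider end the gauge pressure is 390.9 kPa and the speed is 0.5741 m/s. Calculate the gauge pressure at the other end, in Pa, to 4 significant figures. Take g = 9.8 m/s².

P₂ ≈ 506100 Pa

Continuity gives A₁v₁ = A₂v₂, so v₂ = (225.4 cm²)/(20.12 cm²) × 0.5741 m/s = 6.432 m/s.
Applying Bernoulli between the two ends and solving for P₂: P₂ = P₁ + ½ρ(v₁² − v₂²) − ρgΔh.
P₂ = 390900 + ½·1000·(0.5741² − 6.432²) − 1000·9.8·(−13.85) = 390900 + (-20520) − (-135700) = 506100 Pa.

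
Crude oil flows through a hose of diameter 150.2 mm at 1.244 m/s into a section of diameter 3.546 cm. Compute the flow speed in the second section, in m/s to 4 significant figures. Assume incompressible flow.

Continuity gives A₁v₁ = A₂v₂, so v₂ = (177.2 cm²)/(9.876 cm²) × 1.244 m/s = 22.32 m/s.

v₂ ≈ 22.32 m/s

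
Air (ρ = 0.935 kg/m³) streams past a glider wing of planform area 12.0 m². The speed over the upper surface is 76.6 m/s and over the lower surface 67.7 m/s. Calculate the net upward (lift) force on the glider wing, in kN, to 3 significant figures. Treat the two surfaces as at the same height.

F ≈ 7.20 kN

From P + ½ρv² = const at equal height, P_low − P_up = ½ρ(v_up² − v_low²).
ΔP = ½·0.935·(76.6² − 67.7²) = 600 Pa.
Lift = ΔP · A = 600 × 12.0 = 7200 N.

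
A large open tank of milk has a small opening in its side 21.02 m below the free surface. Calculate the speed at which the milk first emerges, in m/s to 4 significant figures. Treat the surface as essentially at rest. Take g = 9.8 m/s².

Torricelli's result v = √(2gh) gives v = √(2·9.8·21.02) = 20.30 m/s.

v = 20.30 m/s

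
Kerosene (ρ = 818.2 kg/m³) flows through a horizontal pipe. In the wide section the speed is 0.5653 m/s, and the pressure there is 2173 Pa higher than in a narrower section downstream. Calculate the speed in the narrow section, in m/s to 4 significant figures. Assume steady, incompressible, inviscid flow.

With h₁ = h₂, rearranging Bernoulli gives v₂ = √(v₁² + 2ΔP/ρ).
v₂ = √(0.5653² + 2·2173/818.2) = √(0.3196 + 5.312) = 2.373 m/s.

v₂ ≈ 2.373 m/s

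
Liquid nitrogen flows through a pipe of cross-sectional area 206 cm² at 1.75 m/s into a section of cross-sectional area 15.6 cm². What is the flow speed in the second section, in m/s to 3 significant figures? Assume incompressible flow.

v₂ ≈ 23.1 m/s

Mass conservation (A₁v₁ = A₂v₂) gives v₂ = 1.75 × 206/15.6 = 23.1 m/s.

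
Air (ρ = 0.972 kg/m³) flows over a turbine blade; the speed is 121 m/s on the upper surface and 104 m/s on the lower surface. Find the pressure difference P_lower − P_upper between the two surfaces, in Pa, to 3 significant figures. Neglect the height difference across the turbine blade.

ΔP ≈ 1860 Pa

With negligible Δh, P + ½ρv² is constant, so P_low − P_up = ½ρ(v_up² − v_low²).
ΔP = ½·0.972·(121² − 104²) = 1860 Pa.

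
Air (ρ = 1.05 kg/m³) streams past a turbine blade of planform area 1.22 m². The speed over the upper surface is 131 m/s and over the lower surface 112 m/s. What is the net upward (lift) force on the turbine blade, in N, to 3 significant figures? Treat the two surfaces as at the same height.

F = 2960 N

From P + ½ρv² = const at equal height, P_low − P_up = ½ρ(v_up² − v_low²).
ΔP = ½·1.05·(131² − 112²) = 2420 Pa.
Lift = ΔP · A = 2420 × 1.22 = 2960 N.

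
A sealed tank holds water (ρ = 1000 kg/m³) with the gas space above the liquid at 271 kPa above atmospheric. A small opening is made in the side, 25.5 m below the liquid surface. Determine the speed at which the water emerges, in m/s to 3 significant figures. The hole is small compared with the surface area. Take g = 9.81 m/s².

Take point 1 at the surface (v₁ ≈ 0) and point 2 at the hole (at atmospheric pressure). Bernoulli: P₁ + ρg h = P_atm + ½ρv₂².
With P₁ − P_atm = 271000 Pa, v₂ = √(2gh + 2ΔP/ρ) = √(2·9.81·25.5 + 2·271000/1000) = 32.3 m/s.

v = 32.3 m/s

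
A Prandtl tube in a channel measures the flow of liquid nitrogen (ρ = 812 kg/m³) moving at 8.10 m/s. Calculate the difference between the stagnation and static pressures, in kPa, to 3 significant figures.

ΔP ≈ 26.6 kPa

At the stagnation point the flow is brought to rest, so Bernoulli gives P_stag − P_static = ½ρv².
ΔP = ½·812·8.10² = 26600 Pa.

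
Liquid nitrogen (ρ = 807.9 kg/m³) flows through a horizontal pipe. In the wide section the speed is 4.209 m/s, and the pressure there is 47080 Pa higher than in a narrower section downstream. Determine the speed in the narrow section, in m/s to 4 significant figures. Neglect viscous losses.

Along the level pipe P + ½ρv² is conserved, hence v₂² = v₁² + 2(P₁ − P₂)/ρ.
v₂ = √(4.209² + 2·47080/807.9) = √(17.72 + 116.5) = 11.59 m/s.

v₂ ≈ 11.59 m/s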